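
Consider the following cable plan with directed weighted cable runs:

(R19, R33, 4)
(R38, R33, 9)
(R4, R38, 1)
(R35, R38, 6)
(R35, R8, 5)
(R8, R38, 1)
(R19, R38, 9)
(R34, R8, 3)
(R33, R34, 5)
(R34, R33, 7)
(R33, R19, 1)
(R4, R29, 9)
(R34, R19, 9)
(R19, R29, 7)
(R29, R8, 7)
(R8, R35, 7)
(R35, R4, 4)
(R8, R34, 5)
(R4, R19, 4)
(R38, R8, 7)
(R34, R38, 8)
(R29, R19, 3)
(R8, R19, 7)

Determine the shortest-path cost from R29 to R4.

18

Settle nodes by increasing distance from R29:
R29: 0
R19: 3  (via R29)
R33: 7  (via R19)
R8: 7  (via R29)
R38: 8  (via R8)
R34: 12  (via R33)
R35: 14  (via R8)
R4: 18  (via R35)
Shortest route: R29 → R8 → R35 → R4 = 18.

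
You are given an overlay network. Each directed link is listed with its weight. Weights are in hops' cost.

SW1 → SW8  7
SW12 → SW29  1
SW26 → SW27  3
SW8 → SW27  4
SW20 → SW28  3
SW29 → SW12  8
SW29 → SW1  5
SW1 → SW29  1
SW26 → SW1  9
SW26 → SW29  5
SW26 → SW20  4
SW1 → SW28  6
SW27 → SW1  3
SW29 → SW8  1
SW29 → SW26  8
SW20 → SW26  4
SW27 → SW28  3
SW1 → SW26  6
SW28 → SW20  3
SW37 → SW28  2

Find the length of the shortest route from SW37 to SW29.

Candidate routes:
SW37–SW28–SW20–SW26–SW29: 2+3+4+5 = 14
SW37–SW28–SW20–SW26–SW27–SW1–SW29: 2+3+4+3+3+1 = 16
The minimum is 14 hops' cost via SW37–SW28–SW20–SW26–SW29.

14 hops' cost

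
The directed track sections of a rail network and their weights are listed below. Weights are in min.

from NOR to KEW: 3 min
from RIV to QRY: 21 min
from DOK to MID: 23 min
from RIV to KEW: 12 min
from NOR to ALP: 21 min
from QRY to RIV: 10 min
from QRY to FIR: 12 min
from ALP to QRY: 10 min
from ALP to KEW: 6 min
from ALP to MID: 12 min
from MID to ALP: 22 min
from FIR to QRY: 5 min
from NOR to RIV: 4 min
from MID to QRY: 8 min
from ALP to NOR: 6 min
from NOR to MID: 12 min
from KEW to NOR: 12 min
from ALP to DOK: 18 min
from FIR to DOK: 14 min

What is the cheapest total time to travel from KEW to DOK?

51 min

Enumerating some paths:
KEW - NOR - MID - QRY - FIR - DOK: 12+12+8+12+14 = 58
KEW - NOR - ALP - DOK: 12+21+18 = 51
The minimum is 51 min via KEW - NOR - ALP - DOK.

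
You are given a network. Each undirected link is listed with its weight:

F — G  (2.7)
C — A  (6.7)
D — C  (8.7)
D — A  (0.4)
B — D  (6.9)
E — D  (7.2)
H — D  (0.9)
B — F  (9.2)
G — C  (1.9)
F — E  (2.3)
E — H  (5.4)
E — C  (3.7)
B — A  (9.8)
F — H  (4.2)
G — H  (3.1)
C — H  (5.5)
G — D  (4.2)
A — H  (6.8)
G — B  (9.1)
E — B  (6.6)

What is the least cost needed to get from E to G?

5

Enumerating some paths:
E - C - G: 3.7+1.9 = 5.6
E - F - G: 2.3+2.7 = 5
Cheapest is E - F - G at 5.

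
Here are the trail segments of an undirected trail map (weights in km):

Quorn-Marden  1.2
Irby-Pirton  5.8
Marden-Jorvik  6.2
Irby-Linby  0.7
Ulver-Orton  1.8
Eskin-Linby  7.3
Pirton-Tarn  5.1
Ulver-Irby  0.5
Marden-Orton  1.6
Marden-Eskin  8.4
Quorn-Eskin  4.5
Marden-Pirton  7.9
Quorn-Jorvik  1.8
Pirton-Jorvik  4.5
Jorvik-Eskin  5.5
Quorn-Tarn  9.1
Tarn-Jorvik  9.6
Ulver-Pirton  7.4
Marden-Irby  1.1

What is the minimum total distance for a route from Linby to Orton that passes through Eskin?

Shortest Linby→Eskin: Linby → Eskin = 7.3
Shortest Eskin→Orton: Eskin → Quorn → Marden → Orton = 7.3
Total via Eskin: 7.3 + 7.3 = 14.6 km.

14.6 km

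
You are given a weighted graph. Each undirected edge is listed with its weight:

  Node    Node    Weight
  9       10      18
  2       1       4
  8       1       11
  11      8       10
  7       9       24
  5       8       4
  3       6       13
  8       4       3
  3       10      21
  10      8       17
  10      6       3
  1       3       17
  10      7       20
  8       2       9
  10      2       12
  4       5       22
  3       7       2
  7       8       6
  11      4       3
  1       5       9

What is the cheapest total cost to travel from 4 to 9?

33

Running Dijkstra from 4:
4: 0
8: 3  (via 4)
11: 3  (via 4)
5: 7  (via 8)
7: 9  (via 8)
3: 11  (via 7)
2: 12  (via 8)
1: 14  (via 8)
10: 20  (via 8)
6: 23  (via 10)
9: 33  (via 7)
Shortest route: 4–8–7–9 = 33.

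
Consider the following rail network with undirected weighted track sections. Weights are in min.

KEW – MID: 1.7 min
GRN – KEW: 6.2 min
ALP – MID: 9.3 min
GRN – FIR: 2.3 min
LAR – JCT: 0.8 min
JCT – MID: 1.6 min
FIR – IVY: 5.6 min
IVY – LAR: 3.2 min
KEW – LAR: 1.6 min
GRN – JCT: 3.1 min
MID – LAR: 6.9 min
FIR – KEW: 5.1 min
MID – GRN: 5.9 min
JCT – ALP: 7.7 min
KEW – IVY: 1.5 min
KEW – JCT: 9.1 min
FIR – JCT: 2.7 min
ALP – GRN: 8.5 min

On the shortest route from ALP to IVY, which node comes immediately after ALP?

JCT

Compare a few routes:
ALP - MID - KEW - IVY: 9.3+1.7+1.5 = 12.5
ALP - JCT - LAR - IVY: 7.7+0.8+3.2 = 11.7
ALP - JCT - MID - KEW - IVY: 7.7+1.6+1.7+1.5 = 12.5
ALP - JCT - LAR - KEW - IVY: 7.7+0.8+1.6+1.5 = 11.6
Cheapest is ALP - JCT - LAR - KEW - IVY at 11.6 min.
So from ALP the first move is to JCT.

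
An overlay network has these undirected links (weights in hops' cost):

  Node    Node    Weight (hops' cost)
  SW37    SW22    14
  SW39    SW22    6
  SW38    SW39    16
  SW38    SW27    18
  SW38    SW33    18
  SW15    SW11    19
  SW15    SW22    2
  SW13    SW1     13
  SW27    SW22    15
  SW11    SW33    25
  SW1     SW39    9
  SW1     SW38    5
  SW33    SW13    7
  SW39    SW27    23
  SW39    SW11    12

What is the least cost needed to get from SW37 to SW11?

32 hops' cost

Compare a few routes:
SW37 → SW22 → SW39 → SW11: 14+6+12 = 32
SW37 → SW22 → SW15 → SW11: 14+2+19 = 35
SW37 → SW22 → SW27 → SW39 → SW11: 14+15+23+12 = 64
The minimum is 32 hops' cost via SW37 → SW22 → SW39 → SW11.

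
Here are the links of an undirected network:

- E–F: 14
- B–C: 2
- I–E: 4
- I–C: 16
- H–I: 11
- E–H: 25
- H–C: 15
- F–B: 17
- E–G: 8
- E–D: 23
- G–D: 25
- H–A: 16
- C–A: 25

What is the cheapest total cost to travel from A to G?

39

Running Dijkstra from A:
A: 0
H: 16  (via A)
C: 25  (via A)
B: 27  (via C)
I: 27  (via H)
E: 31  (via I)
G: 39  (via E)
Shortest route: A → H → I → E → G = 39.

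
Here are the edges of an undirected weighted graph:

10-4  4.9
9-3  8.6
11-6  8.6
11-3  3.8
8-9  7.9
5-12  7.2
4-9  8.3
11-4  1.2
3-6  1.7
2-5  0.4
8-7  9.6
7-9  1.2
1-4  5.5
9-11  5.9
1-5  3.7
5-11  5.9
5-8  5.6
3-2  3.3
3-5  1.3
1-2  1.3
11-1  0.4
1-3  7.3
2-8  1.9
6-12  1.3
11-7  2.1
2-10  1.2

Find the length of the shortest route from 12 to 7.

Settle nodes by increasing distance from 12:
12: 0
6: 1.3  (via 12)
3: 3  (via 6)
5: 4.3  (via 3)
2: 4.7  (via 5)
10: 5.9  (via 2)
1: 6  (via 2)
11: 6.4  (via 1)
8: 6.6  (via 2)
4: 7.6  (via 11)
7: 8.5  (via 11)
Shortest route: 12 → 6 → 3 → 5 → 2 → 1 → 11 → 7 = 8.5.

8.5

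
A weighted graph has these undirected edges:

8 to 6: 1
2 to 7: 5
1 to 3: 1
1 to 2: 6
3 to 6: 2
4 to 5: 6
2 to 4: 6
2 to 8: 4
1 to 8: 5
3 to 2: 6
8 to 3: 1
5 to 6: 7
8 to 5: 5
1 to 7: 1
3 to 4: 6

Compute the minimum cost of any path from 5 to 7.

8

Settle nodes by increasing distance from 5:
5: 0
8: 5  (via 5)
3: 6  (via 8)
4: 6  (via 5)
6: 6  (via 8)
1: 7  (via 3)
7: 8  (via 1)
Shortest route: 5 → 8 → 3 → 1 → 7 = 8.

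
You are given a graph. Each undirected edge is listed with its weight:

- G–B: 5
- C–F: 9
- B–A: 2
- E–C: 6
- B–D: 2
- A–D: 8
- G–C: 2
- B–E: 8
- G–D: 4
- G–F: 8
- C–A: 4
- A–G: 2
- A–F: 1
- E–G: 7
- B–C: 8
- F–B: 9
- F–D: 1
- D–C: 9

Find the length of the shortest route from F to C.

Enumerating some paths:
F → A → C: 1+4 = 5
F → D → B → A → C: 1+2+2+4 = 9
F → D → G → C: 1+4+2 = 7
The minimum is 5 via F → A → C.

5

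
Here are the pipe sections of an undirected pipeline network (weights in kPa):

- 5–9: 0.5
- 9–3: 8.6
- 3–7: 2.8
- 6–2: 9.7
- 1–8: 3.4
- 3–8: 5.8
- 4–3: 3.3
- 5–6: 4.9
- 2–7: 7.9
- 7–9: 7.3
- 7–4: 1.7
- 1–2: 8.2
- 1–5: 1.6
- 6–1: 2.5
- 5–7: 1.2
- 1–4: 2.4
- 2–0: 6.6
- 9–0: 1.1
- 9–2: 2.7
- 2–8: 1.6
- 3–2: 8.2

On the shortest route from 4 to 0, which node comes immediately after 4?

Compare a few routes:
4 - 7 - 5 - 9 - 0: 1.7+1.2+0.5+1.1 = 4.5
4 - 1 - 5 - 9 - 0: 2.4+1.6+0.5+1.1 = 5.6
Cheapest is 4 - 7 - 5 - 9 - 0 at 4.5 kPa.
So from 4 the first move is to 7.

7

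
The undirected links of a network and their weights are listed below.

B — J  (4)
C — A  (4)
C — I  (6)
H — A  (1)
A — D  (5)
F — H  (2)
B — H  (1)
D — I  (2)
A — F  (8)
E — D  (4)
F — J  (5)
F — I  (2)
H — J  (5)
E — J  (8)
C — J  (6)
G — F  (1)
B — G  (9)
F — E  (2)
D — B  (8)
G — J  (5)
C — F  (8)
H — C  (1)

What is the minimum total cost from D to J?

Shortest distances from D:
D: 0
I: 2  (via D)
E: 4  (via D)
F: 4  (via I)
A: 5  (via D)
G: 5  (via F)
H: 6  (via F)
B: 7  (via H)
C: 7  (via H)
J: 9  (via F)
Shortest route: D–I–F–J = 9.

9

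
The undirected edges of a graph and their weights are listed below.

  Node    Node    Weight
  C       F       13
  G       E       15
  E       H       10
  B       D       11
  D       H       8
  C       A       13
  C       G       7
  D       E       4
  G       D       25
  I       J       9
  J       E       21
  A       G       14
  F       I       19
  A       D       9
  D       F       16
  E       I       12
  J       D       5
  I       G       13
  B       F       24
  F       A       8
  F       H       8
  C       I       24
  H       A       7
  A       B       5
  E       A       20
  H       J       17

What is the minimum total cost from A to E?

13

Running Dijkstra from A:
A: 0
B: 5  (via A)
H: 7  (via A)
F: 8  (via A)
D: 9  (via A)
C: 13  (via A)
E: 13  (via D)
Shortest route: A–D–E = 13.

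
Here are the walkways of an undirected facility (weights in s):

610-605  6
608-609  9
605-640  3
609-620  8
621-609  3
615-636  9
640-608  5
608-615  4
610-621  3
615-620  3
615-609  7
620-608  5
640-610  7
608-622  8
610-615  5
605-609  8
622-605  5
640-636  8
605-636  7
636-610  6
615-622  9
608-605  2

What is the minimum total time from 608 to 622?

Settle nodes by increasing distance from 608:
608: 0
605: 2  (via 608)
615: 4  (via 608)
640: 5  (via 608)
620: 5  (via 608)
622: 7  (via 605)
Shortest route: 608–605–622 = 7 s.

7 s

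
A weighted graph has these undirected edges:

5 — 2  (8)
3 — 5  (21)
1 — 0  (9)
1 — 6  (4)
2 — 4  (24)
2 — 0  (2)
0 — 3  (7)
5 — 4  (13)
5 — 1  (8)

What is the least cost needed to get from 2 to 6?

Shortest distances from 2:
2: 0
0: 2  (via 2)
5: 8  (via 2)
3: 9  (via 0)
1: 11  (via 0)
6: 15  (via 1)
Shortest route: 2–0–1–6 = 15.

15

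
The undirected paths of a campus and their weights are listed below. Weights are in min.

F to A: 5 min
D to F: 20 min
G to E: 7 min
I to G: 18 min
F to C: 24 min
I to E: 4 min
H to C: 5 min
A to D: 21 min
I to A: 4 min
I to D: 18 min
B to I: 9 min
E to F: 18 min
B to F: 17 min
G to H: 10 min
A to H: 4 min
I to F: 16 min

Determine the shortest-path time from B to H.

17 min

Running Dijkstra from B:
B: 0
I: 9  (via B)
A: 13  (via I)
E: 13  (via I)
F: 17  (via B)
H: 17  (via A)
Shortest route: B–I–A–H = 17 min.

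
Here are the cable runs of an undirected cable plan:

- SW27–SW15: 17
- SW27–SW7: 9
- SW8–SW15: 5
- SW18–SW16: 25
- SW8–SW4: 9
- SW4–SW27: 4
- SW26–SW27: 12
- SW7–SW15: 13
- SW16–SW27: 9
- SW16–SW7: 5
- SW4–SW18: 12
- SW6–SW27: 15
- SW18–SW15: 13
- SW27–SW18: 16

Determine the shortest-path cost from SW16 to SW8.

22

Candidate routes:
SW16 → SW27 → SW4 → SW8: 9+4+9 = 22
SW16 → SW7 → SW15 → SW8: 5+13+5 = 23
Cheapest is SW16 → SW27 → SW4 → SW8 at 22.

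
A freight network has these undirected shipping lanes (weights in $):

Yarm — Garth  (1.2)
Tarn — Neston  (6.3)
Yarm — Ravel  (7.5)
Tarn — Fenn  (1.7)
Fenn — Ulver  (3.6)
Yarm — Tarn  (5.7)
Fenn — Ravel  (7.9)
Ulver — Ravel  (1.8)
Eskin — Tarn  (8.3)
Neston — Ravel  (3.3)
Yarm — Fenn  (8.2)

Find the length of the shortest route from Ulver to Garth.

$10.5

Candidate routes:
Ulver → Fenn → Tarn → Yarm → Garth: 3.6+1.7+5.7+1.2 = 12.2
Ulver → Ravel → Yarm → Garth: 1.8+7.5+1.2 = 10.5
The minimum is $10.5 via Ulver → Ravel → Yarm → Garth.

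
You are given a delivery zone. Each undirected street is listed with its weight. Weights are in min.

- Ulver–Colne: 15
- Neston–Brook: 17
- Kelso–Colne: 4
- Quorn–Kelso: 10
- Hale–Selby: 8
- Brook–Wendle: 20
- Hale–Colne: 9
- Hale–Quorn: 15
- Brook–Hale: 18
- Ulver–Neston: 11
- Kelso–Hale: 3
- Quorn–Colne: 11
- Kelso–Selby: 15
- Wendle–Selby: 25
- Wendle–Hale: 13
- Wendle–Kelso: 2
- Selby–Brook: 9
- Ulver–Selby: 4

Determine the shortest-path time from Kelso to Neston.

Running Dijkstra from Kelso:
Kelso: 0
Wendle: 2  (via Kelso)
Hale: 3  (via Kelso)
Colne: 4  (via Kelso)
Quorn: 10  (via Kelso)
Selby: 11  (via Hale)
Ulver: 15  (via Selby)
Brook: 20  (via Selby)
Neston: 26  (via Ulver)
Shortest route: Kelso–Hale–Selby–Ulver–Neston = 26 min.

26 min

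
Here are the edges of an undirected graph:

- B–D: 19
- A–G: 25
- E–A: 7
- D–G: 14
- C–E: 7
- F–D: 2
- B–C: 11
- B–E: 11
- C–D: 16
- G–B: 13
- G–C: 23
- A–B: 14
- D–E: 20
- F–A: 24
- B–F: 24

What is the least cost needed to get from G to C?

Settle nodes by increasing distance from G:
G: 0
B: 13  (via G)
D: 14  (via G)
F: 16  (via D)
C: 23  (via G)
Shortest route: G → C = 23.

23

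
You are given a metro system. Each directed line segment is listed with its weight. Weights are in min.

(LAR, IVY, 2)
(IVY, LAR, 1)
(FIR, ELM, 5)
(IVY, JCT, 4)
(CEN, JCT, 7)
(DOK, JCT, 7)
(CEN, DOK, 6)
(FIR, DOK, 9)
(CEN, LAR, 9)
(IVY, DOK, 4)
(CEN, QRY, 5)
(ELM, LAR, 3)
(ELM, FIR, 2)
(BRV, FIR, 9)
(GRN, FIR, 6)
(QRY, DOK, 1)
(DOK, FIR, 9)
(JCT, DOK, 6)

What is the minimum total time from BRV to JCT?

Compare a few routes:
BRV - FIR - DOK - JCT: 9+9+7 = 25
BRV - FIR - ELM - LAR - IVY - JCT: 9+5+3+2+4 = 23
Cheapest is BRV - FIR - ELM - LAR - IVY - JCT at 23 min.

23 min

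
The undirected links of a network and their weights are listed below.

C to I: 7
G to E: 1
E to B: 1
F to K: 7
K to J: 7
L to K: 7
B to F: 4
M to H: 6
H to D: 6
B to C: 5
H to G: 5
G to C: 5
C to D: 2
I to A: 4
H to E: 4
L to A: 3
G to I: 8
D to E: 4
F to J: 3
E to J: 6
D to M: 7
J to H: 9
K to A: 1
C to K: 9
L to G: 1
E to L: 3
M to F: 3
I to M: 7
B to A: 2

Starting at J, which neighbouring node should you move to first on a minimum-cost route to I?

K

Enumerating some paths:
J - K - A - I: 7+1+4 = 12
J - E - B - A - I: 6+1+2+4 = 13
The minimum is 12 via J - K - A - I.
So from J the first move is to K.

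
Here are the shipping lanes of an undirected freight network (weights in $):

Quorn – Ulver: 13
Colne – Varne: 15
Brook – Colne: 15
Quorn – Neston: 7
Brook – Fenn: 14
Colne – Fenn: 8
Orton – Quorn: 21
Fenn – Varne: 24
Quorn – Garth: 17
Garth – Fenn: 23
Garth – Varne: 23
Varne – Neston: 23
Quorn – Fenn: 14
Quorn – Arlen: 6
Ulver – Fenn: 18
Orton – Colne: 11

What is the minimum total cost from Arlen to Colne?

$28

Running Dijkstra from Arlen:
Arlen: 0
Quorn: 6  (via Arlen)
Neston: 13  (via Quorn)
Ulver: 19  (via Quorn)
Fenn: 20  (via Quorn)
Garth: 23  (via Quorn)
Orton: 27  (via Quorn)
Colne: 28  (via Fenn)
Shortest route: Arlen–Quorn–Fenn–Colne = $28.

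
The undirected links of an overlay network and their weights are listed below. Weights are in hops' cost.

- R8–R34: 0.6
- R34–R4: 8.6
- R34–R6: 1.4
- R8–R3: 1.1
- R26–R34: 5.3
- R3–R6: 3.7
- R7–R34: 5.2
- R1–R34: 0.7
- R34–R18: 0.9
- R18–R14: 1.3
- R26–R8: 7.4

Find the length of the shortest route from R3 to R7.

6.9 hops' cost

Compare a few routes:
R3–R6–R34–R7: 3.7+1.4+5.2 = 10.3
R3–R8–R34–R7: 1.1+0.6+5.2 = 6.9
Cheapest is R3–R8–R34–R7 at 6.9 hops' cost.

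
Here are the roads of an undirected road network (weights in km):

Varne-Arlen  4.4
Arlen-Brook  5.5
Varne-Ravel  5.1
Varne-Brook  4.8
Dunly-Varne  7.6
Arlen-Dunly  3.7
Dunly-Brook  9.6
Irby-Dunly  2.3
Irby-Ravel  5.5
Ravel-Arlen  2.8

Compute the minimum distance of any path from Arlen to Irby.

Compare a few routes:
Arlen–Ravel–Irby: 2.8+5.5 = 8.3
Arlen–Varne–Dunly–Irby: 4.4+7.6+2.3 = 14.3
Arlen–Dunly–Irby: 3.7+2.3 = 6
The minimum is 6 km via Arlen–Dunly–Irby.

6 km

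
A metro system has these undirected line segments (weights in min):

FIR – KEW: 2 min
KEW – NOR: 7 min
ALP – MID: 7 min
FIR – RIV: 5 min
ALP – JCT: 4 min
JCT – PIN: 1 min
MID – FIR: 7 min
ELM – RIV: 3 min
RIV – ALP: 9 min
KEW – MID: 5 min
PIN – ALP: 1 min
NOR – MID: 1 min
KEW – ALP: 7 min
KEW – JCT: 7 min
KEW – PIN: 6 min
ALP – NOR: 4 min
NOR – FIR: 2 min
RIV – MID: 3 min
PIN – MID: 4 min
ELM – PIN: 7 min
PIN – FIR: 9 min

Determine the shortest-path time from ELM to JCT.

Running Dijkstra from ELM:
ELM: 0
RIV: 3  (via ELM)
MID: 6  (via RIV)
PIN: 7  (via ELM)
NOR: 7  (via MID)
JCT: 8  (via PIN)
Shortest route: ELM–PIN–JCT = 8 min.

8 min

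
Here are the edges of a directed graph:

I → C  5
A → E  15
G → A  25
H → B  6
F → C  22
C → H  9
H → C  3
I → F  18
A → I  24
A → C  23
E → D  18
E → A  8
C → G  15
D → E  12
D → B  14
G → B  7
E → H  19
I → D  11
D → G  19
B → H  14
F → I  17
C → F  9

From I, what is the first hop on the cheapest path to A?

Enumerating some paths:
I → C → G → A: 5+15+25 = 45
I → D → E → A: 11+12+8 = 31
The minimum is 31 via I → D → E → A.
So from I the first move is to D.

D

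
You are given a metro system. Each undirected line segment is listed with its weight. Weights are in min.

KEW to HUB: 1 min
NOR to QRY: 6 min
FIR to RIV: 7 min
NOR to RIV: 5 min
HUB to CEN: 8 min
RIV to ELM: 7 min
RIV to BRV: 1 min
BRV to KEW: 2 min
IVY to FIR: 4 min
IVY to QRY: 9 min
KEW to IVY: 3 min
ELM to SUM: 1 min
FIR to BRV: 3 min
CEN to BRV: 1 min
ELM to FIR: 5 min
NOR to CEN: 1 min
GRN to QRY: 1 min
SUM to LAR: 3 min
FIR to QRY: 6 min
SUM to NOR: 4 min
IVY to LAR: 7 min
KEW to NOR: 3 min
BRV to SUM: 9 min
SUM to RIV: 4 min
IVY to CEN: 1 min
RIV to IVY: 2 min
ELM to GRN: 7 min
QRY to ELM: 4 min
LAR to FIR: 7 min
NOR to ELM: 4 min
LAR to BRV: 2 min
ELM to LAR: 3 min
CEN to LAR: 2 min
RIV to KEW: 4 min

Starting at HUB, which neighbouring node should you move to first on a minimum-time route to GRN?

Candidate routes:
HUB - KEW - BRV - CEN - NOR - QRY - GRN: 1+2+1+1+6+1 = 12
HUB - KEW - NOR - QRY - GRN: 1+3+6+1 = 11
Cheapest is HUB - KEW - NOR - QRY - GRN at 11 min.
So from HUB the first move is to KEW.

KEW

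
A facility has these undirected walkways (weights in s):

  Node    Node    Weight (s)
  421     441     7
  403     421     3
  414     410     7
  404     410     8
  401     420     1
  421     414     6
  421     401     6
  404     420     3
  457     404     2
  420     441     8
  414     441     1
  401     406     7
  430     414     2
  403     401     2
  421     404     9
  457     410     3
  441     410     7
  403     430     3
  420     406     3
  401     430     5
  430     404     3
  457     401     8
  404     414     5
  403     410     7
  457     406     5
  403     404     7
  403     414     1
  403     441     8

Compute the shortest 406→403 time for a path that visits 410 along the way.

Shortest 406→410: 406 → 457 → 410 = 8
Best 410 to 403: 410 → 403 costing 7
Total via 410: 8 + 7 = 15 s.

15 s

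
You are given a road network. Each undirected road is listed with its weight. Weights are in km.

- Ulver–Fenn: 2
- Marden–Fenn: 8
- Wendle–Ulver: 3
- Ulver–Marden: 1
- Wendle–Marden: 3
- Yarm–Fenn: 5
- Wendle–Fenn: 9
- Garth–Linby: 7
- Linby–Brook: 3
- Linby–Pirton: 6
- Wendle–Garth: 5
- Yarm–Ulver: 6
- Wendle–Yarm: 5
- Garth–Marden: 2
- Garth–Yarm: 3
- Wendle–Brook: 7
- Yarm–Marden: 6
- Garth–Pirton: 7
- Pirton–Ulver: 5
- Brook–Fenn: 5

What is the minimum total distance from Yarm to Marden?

Running Dijkstra from Yarm:
Yarm: 0
Garth: 3  (via Yarm)
Wendle: 5  (via Yarm)
Marden: 5  (via Garth)
Shortest route: Yarm–Garth–Marden = 5 km.

5 km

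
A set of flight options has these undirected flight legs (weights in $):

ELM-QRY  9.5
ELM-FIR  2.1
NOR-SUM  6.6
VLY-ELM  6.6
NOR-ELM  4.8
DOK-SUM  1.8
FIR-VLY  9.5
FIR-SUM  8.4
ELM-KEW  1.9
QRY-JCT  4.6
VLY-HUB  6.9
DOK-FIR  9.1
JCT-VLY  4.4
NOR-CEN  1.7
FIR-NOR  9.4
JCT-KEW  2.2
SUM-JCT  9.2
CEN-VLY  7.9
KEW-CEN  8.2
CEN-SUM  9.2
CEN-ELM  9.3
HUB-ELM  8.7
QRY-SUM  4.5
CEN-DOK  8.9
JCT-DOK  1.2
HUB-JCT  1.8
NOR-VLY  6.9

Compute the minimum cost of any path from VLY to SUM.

Settle nodes by increasing distance from VLY:
VLY: 0
JCT: 4.4  (via VLY)
DOK: 5.6  (via JCT)
HUB: 6.2  (via JCT)
ELM: 6.6  (via VLY)
KEW: 6.6  (via JCT)
NOR: 6.9  (via VLY)
SUM: 7.4  (via DOK)
Shortest route: VLY → JCT → DOK → SUM = $7.4.

$7.4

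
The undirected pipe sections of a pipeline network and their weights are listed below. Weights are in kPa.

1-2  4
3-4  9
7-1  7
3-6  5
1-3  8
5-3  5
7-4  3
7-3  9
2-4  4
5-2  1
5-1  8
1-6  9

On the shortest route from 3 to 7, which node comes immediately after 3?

Compare a few routes:
3–5–2–4–7: 5+1+4+3 = 13
3–1–7: 8+7 = 15
3–7: 9 = 9
3–4–7: 9+3 = 12
Cheapest is 3–7 at 9 kPa.
So from 3 the first move is to 7.

7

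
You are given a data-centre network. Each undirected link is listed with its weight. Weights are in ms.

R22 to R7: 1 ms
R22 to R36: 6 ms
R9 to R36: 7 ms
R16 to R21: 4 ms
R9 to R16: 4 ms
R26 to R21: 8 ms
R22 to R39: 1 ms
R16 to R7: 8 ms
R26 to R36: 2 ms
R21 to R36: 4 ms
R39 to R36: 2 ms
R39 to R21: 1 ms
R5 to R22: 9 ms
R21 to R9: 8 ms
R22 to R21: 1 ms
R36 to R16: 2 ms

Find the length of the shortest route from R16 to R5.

14 ms

Compare a few routes:
R16 → R36 → R39 → R21 → R22 → R5: 2+2+1+1+9 = 15
R16 → R36 → R21 → R22 → R5: 2+4+1+9 = 16
R16 → R21 → R22 → R5: 4+1+9 = 14
R16 → R21 → R39 → R22 → R5: 4+1+1+9 = 15
Cheapest is R16 → R21 → R22 → R5 at 14 ms.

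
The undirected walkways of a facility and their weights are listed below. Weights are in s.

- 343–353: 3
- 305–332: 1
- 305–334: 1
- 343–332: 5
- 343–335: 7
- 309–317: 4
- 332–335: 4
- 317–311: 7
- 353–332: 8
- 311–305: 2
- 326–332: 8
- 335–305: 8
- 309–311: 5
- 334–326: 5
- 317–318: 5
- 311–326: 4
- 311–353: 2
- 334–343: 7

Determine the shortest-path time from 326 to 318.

Enumerating some paths:
326–334–305–311–317–318: 5+1+2+7+5 = 20
326–311–309–317–318: 4+5+4+5 = 18
326–311–317–318: 4+7+5 = 16
Cheapest is 326–311–317–318 at 16 s.

16 s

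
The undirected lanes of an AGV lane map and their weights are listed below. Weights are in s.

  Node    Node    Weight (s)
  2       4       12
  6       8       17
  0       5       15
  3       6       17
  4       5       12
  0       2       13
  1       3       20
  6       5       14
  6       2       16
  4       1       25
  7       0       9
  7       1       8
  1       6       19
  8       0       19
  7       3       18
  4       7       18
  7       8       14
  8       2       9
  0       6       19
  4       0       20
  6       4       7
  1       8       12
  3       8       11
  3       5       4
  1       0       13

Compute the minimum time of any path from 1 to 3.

Compare a few routes:
1 - 8 - 3: 12+11 = 23
1 - 3: 20 = 20
The minimum is 20 s via 1 - 3.

20 s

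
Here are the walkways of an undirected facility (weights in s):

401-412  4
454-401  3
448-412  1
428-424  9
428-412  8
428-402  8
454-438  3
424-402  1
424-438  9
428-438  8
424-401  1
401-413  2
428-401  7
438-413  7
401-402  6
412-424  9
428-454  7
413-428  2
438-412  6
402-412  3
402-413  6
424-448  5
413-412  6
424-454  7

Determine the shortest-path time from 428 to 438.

Settle nodes by increasing distance from 428:
428: 0
413: 2  (via 428)
401: 4  (via 413)
424: 5  (via 401)
402: 6  (via 424)
454: 7  (via 428)
438: 8  (via 428)
Shortest route: 428 → 438 = 8 s.

8 s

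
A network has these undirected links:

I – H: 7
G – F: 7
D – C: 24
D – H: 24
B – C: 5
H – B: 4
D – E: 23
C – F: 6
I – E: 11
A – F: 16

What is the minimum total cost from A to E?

49

Running Dijkstra from A:
A: 0
F: 16  (via A)
C: 22  (via F)
G: 23  (via F)
B: 27  (via C)
H: 31  (via B)
I: 38  (via H)
D: 46  (via C)
E: 49  (via I)
Shortest route: A–F–C–B–H–I–E = 49.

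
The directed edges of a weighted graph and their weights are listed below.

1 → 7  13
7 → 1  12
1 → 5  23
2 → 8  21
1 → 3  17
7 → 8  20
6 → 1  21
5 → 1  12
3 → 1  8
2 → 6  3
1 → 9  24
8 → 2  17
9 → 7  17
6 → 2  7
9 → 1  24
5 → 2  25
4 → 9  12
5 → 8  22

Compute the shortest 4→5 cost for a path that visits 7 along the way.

Shortest 4→7: 4–9–7 = 29
Best 7 to 5: 7–1–5 costing 35
Total via 7: 29 + 35 = 64.

64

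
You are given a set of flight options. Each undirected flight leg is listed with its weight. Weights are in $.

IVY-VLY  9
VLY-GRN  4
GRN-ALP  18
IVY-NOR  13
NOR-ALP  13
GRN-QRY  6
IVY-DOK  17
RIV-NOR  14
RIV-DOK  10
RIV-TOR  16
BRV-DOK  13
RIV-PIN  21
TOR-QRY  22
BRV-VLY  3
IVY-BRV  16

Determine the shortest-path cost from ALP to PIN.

$48

Enumerating some paths:
ALP → GRN → VLY → BRV → DOK → RIV → PIN: 18+4+3+13+10+21 = 69
ALP → NOR → RIV → PIN: 13+14+21 = 48
The minimum is $48 via ALP → NOR → RIV → PIN.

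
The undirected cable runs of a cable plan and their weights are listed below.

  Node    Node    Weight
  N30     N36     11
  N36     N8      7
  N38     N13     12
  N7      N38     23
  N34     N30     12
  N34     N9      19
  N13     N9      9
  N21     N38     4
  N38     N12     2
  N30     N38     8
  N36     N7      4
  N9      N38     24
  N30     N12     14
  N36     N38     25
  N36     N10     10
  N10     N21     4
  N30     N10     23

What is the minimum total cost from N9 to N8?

46

Shortest distances from N9:
N9: 0
N13: 9  (via N9)
N34: 19  (via N9)
N38: 21  (via N13)
N12: 23  (via N38)
N21: 25  (via N38)
N30: 29  (via N38)
N10: 29  (via N21)
N36: 39  (via N10)
N7: 43  (via N36)
N8: 46  (via N36)
Shortest route: N9–N13–N38–N21–N10–N36–N8 = 46.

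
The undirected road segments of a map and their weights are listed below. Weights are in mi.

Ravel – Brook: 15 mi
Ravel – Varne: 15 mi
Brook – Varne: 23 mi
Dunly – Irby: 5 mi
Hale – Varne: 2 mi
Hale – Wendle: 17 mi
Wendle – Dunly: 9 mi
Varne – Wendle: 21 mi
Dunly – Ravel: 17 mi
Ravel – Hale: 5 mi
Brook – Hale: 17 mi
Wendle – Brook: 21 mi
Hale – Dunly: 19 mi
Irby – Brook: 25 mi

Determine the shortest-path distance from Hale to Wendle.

17 mi

Running Dijkstra from Hale:
Hale: 0
Varne: 2  (via Hale)
Ravel: 5  (via Hale)
Wendle: 17  (via Hale)
Shortest route: Hale → Wendle = 17 mi.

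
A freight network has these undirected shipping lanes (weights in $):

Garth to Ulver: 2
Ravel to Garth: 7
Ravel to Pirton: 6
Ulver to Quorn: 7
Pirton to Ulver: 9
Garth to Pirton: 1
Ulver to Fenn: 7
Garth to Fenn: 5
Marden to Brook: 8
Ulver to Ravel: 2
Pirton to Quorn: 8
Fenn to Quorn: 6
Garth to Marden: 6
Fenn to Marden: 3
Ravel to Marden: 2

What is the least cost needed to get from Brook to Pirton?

Settle nodes by increasing distance from Brook:
Brook: 0
Marden: 8  (via Brook)
Ravel: 10  (via Marden)
Fenn: 11  (via Marden)
Ulver: 12  (via Ravel)
Garth: 14  (via Marden)
Pirton: 15  (via Garth)
Shortest route: Brook–Marden–Garth–Pirton = $15.

$15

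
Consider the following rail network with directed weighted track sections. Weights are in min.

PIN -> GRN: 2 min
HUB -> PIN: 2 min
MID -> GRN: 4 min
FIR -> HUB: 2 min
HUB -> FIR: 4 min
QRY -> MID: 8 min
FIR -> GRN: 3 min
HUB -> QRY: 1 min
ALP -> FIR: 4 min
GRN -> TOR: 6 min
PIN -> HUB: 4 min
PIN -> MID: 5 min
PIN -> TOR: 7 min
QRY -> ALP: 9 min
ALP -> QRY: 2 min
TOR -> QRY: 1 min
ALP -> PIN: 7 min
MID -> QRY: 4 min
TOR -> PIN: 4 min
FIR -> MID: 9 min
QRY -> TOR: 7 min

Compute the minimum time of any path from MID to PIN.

Compare a few routes:
MID - QRY - TOR - PIN: 4+7+4 = 15
MID - QRY - ALP - FIR - HUB - PIN: 4+9+4+2+2 = 21
MID - QRY - ALP - PIN: 4+9+7 = 20
MID - GRN - TOR - PIN: 4+6+4 = 14
The minimum is 14 min via MID - GRN - TOR - PIN.

14 min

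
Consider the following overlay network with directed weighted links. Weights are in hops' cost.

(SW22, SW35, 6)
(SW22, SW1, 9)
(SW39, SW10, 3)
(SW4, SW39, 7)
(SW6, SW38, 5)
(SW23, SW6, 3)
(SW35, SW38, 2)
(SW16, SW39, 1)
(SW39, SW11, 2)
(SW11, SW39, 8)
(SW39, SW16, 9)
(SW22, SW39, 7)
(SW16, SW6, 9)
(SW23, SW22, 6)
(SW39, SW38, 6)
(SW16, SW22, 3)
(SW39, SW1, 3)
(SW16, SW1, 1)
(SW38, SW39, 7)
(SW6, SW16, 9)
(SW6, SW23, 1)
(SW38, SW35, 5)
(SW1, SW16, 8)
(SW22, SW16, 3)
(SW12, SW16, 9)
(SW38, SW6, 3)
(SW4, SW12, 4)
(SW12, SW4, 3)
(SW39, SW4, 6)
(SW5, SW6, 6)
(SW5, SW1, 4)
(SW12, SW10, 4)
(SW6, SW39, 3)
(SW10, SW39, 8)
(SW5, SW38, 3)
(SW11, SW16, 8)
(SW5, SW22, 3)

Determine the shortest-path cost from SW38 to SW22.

Running Dijkstra from SW38:
SW38: 0
SW6: 3  (via SW38)
SW23: 4  (via SW6)
SW35: 5  (via SW38)
SW39: 6  (via SW6)
SW11: 8  (via SW39)
SW10: 9  (via SW39)
SW1: 9  (via SW39)
SW22: 10  (via SW23)
Shortest route: SW38 → SW6 → SW23 → SW22 = 10 hops' cost.

10 hops' cost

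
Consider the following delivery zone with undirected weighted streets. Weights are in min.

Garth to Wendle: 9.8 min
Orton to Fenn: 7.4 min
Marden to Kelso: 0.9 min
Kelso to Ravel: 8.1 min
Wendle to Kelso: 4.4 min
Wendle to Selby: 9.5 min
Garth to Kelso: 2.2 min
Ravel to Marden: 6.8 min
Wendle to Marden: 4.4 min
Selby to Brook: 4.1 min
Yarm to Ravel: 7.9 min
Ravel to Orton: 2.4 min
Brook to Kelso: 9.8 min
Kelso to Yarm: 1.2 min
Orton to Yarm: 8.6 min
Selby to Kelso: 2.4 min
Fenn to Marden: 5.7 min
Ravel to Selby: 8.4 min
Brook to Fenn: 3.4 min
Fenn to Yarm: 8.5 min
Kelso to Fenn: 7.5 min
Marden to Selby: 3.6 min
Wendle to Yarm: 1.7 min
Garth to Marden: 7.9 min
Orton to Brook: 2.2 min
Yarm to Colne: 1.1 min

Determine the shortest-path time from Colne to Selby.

Enumerating some paths:
Colne - Yarm - Kelso - Selby: 1.1+1.2+2.4 = 4.7
Colne - Yarm - Kelso - Marden - Selby: 1.1+1.2+0.9+3.6 = 6.8
The minimum is 4.7 min via Colne - Yarm - Kelso - Selby.

4.7 min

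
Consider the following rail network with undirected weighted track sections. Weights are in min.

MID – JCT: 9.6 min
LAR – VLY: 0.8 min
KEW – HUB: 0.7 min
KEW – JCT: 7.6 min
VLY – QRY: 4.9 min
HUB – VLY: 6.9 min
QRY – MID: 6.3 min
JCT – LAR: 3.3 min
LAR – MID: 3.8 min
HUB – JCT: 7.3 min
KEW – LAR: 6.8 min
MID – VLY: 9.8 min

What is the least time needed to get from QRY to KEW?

12.5 min

Enumerating some paths:
QRY - VLY - LAR - KEW: 4.9+0.8+6.8 = 12.5
QRY - VLY - LAR - JCT - KEW: 4.9+0.8+3.3+7.6 = 16.6
QRY - MID - LAR - KEW: 6.3+3.8+6.8 = 16.9
Cheapest is QRY - VLY - LAR - KEW at 12.5 min.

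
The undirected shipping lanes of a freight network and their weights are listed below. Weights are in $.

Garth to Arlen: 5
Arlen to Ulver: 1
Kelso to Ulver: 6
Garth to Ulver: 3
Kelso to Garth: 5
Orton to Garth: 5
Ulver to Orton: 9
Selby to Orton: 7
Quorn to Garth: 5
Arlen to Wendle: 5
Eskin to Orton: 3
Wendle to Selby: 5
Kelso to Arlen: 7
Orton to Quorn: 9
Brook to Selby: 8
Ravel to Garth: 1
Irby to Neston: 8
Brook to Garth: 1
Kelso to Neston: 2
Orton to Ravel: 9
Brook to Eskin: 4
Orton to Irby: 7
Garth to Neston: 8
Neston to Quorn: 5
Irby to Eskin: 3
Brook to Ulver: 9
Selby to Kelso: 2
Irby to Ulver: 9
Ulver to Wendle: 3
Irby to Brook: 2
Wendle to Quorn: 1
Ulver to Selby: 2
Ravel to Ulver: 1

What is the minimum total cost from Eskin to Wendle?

Shortest distances from Eskin:
Eskin: 0
Orton: 3  (via Eskin)
Irby: 3  (via Eskin)
Brook: 4  (via Eskin)
Garth: 5  (via Brook)
Ravel: 6  (via Garth)
Ulver: 7  (via Ravel)
Arlen: 8  (via Ulver)
Selby: 9  (via Ulver)
Kelso: 10  (via Garth)
Wendle: 10  (via Ulver)
Shortest route: Eskin–Brook–Garth–Ravel–Ulver–Wendle = $10.

$10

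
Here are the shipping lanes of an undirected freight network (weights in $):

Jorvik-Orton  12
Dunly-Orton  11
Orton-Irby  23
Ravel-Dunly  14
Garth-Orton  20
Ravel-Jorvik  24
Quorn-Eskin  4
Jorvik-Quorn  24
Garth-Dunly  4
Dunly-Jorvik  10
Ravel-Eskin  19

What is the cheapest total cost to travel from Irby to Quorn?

Enumerating some paths:
Irby–Orton–Dunly–Jorvik–Quorn: 23+11+10+24 = 68
Irby–Orton–Jorvik–Quorn: 23+12+24 = 59
Cheapest is Irby–Orton–Jorvik–Quorn at $59.

$59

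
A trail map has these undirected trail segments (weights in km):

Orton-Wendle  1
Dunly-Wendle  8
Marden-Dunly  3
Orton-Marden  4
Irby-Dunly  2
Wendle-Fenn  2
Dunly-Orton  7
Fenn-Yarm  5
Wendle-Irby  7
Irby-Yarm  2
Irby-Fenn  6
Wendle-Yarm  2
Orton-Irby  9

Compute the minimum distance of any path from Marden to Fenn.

Shortest distances from Marden:
Marden: 0
Dunly: 3  (via Marden)
Orton: 4  (via Marden)
Irby: 5  (via Dunly)
Wendle: 5  (via Orton)
Fenn: 7  (via Wendle)
Shortest route: Marden–Orton–Wendle–Fenn = 7 km.

7 km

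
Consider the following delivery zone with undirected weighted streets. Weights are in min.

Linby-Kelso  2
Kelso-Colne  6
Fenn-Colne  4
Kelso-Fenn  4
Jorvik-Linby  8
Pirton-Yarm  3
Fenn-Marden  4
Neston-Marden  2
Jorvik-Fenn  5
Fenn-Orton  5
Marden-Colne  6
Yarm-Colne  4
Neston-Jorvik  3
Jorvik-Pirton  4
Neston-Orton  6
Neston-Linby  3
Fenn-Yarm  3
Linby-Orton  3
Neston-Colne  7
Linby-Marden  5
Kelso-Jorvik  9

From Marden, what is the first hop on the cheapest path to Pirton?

Neston

Candidate routes:
Marden → Fenn → Jorvik → Pirton: 4+5+4 = 13
Marden → Colne → Yarm → Pirton: 6+4+3 = 13
Marden → Fenn → Yarm → Pirton: 4+3+3 = 10
Marden → Neston → Jorvik → Pirton: 2+3+4 = 9
The minimum is 9 min via Marden → Neston → Jorvik → Pirton.
So from Marden the first move is to Neston.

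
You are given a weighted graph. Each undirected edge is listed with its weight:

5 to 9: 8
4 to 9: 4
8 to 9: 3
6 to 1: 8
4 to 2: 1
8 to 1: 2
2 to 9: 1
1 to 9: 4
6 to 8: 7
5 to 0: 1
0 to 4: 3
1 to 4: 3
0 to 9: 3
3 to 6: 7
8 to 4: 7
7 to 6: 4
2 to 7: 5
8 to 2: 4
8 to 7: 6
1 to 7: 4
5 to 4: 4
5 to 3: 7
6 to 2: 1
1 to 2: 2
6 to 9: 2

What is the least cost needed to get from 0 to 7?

Settle nodes by increasing distance from 0:
0: 0
5: 1  (via 0)
4: 3  (via 0)
9: 3  (via 0)
2: 4  (via 4)
6: 5  (via 9)
1: 6  (via 4)
8: 6  (via 9)
3: 8  (via 5)
7: 9  (via 2)
Shortest route: 0–4–2–7 = 9.

9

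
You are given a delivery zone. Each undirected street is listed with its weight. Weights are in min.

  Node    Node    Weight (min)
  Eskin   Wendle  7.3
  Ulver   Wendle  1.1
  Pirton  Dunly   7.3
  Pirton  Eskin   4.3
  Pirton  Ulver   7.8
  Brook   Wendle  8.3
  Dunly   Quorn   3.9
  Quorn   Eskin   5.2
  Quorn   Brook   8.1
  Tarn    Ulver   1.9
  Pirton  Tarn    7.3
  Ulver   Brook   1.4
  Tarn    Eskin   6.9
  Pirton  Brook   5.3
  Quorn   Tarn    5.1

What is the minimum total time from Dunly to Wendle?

12 min

Shortest distances from Dunly:
Dunly: 0
Quorn: 3.9  (via Dunly)
Pirton: 7.3  (via Dunly)
Tarn: 9  (via Quorn)
Eskin: 9.1  (via Quorn)
Ulver: 10.9  (via Tarn)
Brook: 12  (via Quorn)
Wendle: 12  (via Ulver)
Shortest route: Dunly → Quorn → Tarn → Ulver → Wendle = 12 min.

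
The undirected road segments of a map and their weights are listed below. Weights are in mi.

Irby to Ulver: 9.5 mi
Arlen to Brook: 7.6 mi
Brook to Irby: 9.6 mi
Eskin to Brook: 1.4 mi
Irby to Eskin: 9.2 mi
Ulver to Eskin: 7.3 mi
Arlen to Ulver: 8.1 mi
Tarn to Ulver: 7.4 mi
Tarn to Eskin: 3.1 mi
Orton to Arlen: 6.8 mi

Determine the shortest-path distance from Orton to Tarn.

18.9 mi

Shortest distances from Orton:
Orton: 0
Arlen: 6.8  (via Orton)
Brook: 14.4  (via Arlen)
Ulver: 14.9  (via Arlen)
Eskin: 15.8  (via Brook)
Tarn: 18.9  (via Eskin)
Shortest route: Orton–Arlen–Brook–Eskin–Tarn = 18.9 mi.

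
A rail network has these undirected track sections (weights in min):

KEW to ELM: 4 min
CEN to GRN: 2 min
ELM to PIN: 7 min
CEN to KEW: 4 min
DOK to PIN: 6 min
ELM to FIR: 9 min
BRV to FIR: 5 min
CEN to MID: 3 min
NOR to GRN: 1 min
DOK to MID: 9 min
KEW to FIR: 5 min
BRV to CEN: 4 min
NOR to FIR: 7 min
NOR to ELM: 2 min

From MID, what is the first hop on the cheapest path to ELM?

Enumerating some paths:
MID - CEN - GRN - NOR - ELM: 3+2+1+2 = 8
MID - CEN - KEW - ELM: 3+4+4 = 11
The minimum is 8 min via MID - CEN - GRN - NOR - ELM.
So from MID the first move is to CEN.

CEN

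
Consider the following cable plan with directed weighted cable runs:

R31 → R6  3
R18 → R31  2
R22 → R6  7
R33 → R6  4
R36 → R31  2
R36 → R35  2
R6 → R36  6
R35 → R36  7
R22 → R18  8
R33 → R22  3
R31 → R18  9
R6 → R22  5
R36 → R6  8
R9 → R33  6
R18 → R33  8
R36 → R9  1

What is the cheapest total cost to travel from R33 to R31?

12

Compare a few routes:
R33–R22–R18–R31: 3+8+2 = 13
R33–R6–R36–R31: 4+6+2 = 12
R33–R22–R6–R36–R31: 3+7+6+2 = 18
The minimum is 12 via R33–R6–R36–R31.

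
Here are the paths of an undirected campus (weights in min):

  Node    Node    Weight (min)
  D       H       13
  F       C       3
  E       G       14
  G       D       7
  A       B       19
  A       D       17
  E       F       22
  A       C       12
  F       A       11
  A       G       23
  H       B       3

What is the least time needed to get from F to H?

33 min

Running Dijkstra from F:
F: 0
C: 3  (via F)
A: 11  (via F)
E: 22  (via F)
D: 28  (via A)
B: 30  (via A)
H: 33  (via B)
Shortest route: F–A–B–H = 33 min.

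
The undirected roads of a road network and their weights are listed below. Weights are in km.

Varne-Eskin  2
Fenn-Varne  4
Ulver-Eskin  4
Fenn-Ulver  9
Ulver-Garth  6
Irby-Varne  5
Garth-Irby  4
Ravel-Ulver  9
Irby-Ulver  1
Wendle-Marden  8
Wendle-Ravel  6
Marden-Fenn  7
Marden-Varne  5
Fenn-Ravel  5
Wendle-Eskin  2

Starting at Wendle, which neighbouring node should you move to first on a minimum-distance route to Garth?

Eskin

Compare a few routes:
Wendle → Eskin → Ulver → Irby → Garth: 2+4+1+4 = 11
Wendle → Eskin → Varne → Irby → Garth: 2+2+5+4 = 13
Wendle → Eskin → Varne → Irby → Ulver → Garth: 2+2+5+1+6 = 16
Wendle → Eskin → Ulver → Garth: 2+4+6 = 12
Cheapest is Wendle → Eskin → Ulver → Irby → Garth at 11 km.
So from Wendle the first move is to Eskin.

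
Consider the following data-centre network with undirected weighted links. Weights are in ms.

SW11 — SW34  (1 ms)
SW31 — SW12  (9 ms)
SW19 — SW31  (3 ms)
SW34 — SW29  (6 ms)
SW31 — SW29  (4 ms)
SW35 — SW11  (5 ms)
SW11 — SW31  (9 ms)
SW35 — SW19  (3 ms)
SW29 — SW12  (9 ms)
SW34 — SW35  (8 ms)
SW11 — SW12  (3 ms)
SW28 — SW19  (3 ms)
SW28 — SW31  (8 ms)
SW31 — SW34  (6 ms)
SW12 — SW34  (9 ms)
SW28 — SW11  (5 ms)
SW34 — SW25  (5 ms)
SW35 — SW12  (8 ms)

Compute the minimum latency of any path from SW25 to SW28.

11 ms

Candidate routes:
SW25 - SW34 - SW11 - SW35 - SW19 - SW28: 5+1+5+3+3 = 17
SW25 - SW34 - SW31 - SW19 - SW28: 5+6+3+3 = 17
SW25 - SW34 - SW35 - SW19 - SW28: 5+8+3+3 = 19
SW25 - SW34 - SW11 - SW28: 5+1+5 = 11
Cheapest is SW25 - SW34 - SW11 - SW28 at 11 ms.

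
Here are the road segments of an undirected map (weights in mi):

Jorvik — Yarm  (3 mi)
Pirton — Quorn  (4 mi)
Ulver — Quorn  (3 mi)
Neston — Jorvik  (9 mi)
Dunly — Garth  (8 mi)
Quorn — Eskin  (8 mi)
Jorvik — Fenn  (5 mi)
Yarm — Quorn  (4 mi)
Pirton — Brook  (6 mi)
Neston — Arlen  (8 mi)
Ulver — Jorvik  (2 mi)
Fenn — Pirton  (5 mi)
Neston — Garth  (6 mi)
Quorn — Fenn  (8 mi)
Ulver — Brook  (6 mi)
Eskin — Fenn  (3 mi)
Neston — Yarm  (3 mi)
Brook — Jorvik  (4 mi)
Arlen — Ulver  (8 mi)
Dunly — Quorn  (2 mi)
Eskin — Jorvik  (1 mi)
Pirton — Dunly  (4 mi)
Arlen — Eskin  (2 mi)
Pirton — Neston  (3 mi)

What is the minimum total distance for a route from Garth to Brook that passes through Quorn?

Best Garth to Quorn: Garth → Dunly → Quorn costing 10
Shortest Quorn→Brook: Quorn → Ulver → Brook = 9
Total via Quorn: 10 + 9 = 19 mi.

19 mi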